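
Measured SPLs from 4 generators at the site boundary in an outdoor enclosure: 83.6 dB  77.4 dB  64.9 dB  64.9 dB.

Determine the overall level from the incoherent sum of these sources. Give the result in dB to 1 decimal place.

Σ 10^(Lᵢ/10) = 2.902e+08.
Combined level = 10 log₁₀(2.902e+08) = 84.6 dB.

84.6 dB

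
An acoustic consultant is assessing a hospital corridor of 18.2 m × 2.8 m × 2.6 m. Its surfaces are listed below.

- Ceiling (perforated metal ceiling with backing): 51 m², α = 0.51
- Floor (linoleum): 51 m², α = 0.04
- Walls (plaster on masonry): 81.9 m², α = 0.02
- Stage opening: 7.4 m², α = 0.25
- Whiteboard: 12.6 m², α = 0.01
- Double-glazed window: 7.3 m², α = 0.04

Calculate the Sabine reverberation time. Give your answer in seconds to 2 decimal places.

0.67 s

A = Σ Sᵢαᵢ = 51×0.51 + 51×0.04 + 81.9×0.02 + 7.4×0.25 + 12.6×0.01 + 7.3×0.04 = 31.956 sabins.
Volume V = 18.2 × 2.8 × 2.6 = 132.496 m³.
RT60 = 0.161 · V / A = 0.161 × 132.496 / 31.956 = 0.67 s.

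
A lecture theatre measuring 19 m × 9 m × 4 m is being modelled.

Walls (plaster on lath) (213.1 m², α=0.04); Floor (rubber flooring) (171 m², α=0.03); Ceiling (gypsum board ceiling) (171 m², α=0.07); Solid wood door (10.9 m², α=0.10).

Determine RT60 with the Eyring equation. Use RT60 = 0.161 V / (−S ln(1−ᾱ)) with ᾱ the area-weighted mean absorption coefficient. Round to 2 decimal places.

4.02 sec

S = Σ Sᵢ = 566.0 m².
Σ(Sᵢαᵢ) = 213.1×0.04 + 171×0.03 + 171×0.07 + 10.9×0.10 = 26.714.
ᾱ = 26.714 / 566.0 = 0.0472.
−S·ln(1−ᾱ) = −566.0 × ln(1 − 0.0472) = 27.366.
V = 19 × 9 × 4 = 684 m³.
RT60 = 0.161 × 684 / 27.366 = 4.02 s.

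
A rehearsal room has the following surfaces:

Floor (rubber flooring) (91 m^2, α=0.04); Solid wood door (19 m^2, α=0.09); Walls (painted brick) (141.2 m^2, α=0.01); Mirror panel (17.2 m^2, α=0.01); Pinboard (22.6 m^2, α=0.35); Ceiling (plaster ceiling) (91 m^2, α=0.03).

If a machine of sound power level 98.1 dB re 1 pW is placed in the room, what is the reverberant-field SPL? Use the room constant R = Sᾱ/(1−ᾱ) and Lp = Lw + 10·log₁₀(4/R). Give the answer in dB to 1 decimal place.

91.5 dB

A = 17.574 sabins; S = 382.0 m^2.
ᾱ = 17.574/382.0 = 0.0460; R = Sᾱ/(1−ᾱ) = 17.574/(1−0.0460) = 18.421 m^2.
Lp = 98.1 + 10·log₁₀(4/18.421) = 98.1 + (-6.63) = 91.5 dB.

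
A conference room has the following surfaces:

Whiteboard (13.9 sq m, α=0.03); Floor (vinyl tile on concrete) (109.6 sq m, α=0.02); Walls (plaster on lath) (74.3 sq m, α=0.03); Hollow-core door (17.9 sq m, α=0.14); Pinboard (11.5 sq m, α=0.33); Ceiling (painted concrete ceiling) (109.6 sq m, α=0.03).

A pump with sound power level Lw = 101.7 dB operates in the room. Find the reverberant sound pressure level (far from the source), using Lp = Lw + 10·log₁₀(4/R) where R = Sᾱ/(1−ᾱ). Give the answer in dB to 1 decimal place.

Σ(Sᵢαᵢ) = 13.9·0.03 + 109.6·0.02 + 74.3·0.03 + 17.9·0.14 + 11.5·0.33 + 109.6·0.03 = 14.427; total area S = 336.8 sq m.
ᾱ = 14.427/336.8 = 0.0428; R = Sᾱ/(1−ᾱ) = 14.427/(1−0.0428) = 15.072 sq m.
Lp = 101.7 + 10·log₁₀(4/15.072) = 101.7 + (-5.76) = 95.9 dB.

95.9 dB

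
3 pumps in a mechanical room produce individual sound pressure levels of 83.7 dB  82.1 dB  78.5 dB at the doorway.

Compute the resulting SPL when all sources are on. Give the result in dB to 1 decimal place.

86.7 dB

Σ 10^(Lᵢ/10) = 4.674e+08.
Combined level = 10 log₁₀(4.674e+08) = 86.7 dB.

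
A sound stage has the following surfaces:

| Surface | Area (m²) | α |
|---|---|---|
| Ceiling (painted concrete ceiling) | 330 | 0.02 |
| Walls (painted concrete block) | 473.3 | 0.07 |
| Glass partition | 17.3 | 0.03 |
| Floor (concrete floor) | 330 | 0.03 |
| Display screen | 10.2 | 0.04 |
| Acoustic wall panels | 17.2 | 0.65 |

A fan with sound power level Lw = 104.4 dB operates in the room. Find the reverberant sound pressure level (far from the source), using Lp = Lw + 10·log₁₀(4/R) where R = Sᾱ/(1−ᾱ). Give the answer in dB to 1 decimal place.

92.3 dB

A = 61.738 sabins; S = 1178.0 m².
ᾱ = 61.738/1178.0 = 0.0524; R = Sᾱ/(1−ᾱ) = 61.738/(1−0.0524) = 65.152 m².
Lp = 104.4 + 10·log₁₀(4/65.152) = 104.4 + (-12.12) = 92.3 dB.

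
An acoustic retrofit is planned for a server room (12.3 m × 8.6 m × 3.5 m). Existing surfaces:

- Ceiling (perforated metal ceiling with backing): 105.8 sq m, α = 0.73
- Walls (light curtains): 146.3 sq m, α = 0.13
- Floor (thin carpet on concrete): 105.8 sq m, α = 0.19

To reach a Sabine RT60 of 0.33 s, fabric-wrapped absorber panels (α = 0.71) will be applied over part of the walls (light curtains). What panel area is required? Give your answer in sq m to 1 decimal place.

110.8

Equivalent absorption area: A₁ = 105.8×0.73 + 146.3×0.13 + 105.8×0.19 = 116.355 sq m.
Required A₂ = 0.161·370.23/0.33 = 180.627 sabins.
Absorption to add: 180.627 − 116.355 = 64.272 sabins.
Each sq m of panel replacing the walls (light curtains) adds (0.71 − 0.13) = 0.58 sabins.
Area = ΔA/Δα = 64.272/0.58 = 110.8 sq m.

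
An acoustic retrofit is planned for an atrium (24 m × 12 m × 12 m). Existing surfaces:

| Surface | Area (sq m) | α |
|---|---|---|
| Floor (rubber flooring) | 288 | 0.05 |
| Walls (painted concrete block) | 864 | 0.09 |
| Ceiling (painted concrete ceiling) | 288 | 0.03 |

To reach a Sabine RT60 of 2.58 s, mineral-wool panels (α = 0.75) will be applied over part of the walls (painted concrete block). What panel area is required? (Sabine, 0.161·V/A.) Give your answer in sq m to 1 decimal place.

174.0

A₁ = Σ Sᵢαᵢ = 288·0.05 + 864·0.09 + 288·0.03 = 100.800 sabins.
V = 3456 m³. Target absorption A₂ = 0.161 × 3456 / 2.58 = 215.665 sabins.
Absorption to add: 215.665 − 100.800 = 114.865 sabins.
Net gain per sq m: Δα = 0.75 − 0.09 = 0.66.
Area = ΔA/Δα = 114.865/0.66 = 174.0 sq m.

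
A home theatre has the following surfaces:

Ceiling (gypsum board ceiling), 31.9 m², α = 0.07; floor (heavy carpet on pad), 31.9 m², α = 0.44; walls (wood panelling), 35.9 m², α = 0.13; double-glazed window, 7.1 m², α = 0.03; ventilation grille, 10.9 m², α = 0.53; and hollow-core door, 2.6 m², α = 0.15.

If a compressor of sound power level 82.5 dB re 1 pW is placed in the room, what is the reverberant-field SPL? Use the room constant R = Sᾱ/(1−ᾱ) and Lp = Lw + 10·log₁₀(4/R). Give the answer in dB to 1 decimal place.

A = 27.316 sabins; S = 120.3 m².
ᾱ = 27.316/120.3 = 0.2271; R = Sᾱ/(1−ᾱ) = 27.316/(1−0.2271) = 35.342 m².
Lp = Lw + 10 log₁₀(4/R) = 82.5 -9.46 = 73.0 dB.

73.0 dB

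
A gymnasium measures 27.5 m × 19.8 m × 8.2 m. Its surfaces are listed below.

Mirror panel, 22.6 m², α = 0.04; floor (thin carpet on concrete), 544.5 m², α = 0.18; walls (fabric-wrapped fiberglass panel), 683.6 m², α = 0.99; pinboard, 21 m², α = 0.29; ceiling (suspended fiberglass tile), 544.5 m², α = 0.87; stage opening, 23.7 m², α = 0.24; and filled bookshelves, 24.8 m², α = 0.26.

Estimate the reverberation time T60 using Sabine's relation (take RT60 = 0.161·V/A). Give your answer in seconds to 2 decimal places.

A = Σ Sᵢαᵢ = 22.6×0.04 + 544.5×0.18 + 683.6×0.99 + 21×0.29 + 544.5×0.87 + 23.7×0.24 + 24.8×0.26 = 1267.619 sabins.
Room volume: 4464.9 m³.
RT60 = 0.161 · V / A = 0.161 × 4464.9 / 1267.619 = 0.57 s.

0.57 s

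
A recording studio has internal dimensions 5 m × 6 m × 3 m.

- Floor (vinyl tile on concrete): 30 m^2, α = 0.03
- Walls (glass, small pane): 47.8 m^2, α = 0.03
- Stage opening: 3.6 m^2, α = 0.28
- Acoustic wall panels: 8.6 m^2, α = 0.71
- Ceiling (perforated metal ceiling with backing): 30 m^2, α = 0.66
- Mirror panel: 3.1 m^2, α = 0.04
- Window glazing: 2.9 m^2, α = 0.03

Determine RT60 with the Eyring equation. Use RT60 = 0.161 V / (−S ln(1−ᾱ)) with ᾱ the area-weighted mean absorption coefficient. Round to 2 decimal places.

0.43 seconds

S = Σ Sᵢ = 126.0 m^2.
Σ(Sᵢαᵢ) = 30×0.03 + 47.8×0.03 + 3.6×0.28 + 8.6×0.71 + 30×0.66 + 3.1×0.04 + 2.9×0.03 = 29.459.
ᾱ = 29.459 / 126.0 = 0.2338.
Eyring denominator: −S ln(1−ᾱ) = 33.555.
V = 5 × 6 × 3 = 90 m³.
RT60 = 0.161 × 90 / 33.555 = 0.43 s.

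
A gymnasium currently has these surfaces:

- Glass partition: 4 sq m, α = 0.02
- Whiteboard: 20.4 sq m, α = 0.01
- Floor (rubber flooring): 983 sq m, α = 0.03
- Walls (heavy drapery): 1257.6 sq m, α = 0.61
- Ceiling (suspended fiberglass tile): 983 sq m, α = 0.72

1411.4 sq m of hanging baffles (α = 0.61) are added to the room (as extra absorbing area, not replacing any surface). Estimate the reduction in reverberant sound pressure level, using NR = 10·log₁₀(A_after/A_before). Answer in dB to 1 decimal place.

A_before = Σ Sᵢαᵢ = 4×0.02 + 20.4×0.01 + 983×0.03 + 1257.6×0.61 + 983×0.72 = 1504.670 sabins.
Treatment contributes 1411.4·0.61 = 860.954 sabins.
A_after = 1504.670 + 860.954 = 2365.624 sabins.
NR = 10·log₁₀(2365.624/1504.670) = 2.0 dB.

2.0 dB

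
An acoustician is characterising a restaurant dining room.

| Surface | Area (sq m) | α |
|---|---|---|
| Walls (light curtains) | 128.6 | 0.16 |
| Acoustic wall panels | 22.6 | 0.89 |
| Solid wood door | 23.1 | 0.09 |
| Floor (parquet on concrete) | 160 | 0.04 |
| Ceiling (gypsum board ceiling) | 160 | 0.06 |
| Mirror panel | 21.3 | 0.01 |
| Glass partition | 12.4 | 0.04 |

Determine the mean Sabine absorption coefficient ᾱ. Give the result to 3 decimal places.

0.113

S = Σ Sᵢ = 128.6 + 22.6 + 23.1 + 160 + 160 + 21.3 + 12.4 = 528.0 sq m.
Weighted sum Σ Sα = 59.478.
ᾱ = A/S = 0.113.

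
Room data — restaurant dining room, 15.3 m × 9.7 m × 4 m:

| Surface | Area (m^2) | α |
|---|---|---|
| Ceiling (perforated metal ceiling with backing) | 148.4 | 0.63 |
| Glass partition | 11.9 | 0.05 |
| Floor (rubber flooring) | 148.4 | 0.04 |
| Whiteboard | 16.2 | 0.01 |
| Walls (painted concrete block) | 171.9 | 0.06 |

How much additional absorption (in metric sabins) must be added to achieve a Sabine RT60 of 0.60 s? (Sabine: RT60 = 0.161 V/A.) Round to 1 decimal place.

A₁ = Σ Sᵢαᵢ = 148.4×0.63 + 11.9×0.05 + 148.4×0.04 + 16.2×0.01 + 171.9×0.06 = 110.499 sabins.
Target A₂ = 0.161·593.64/0.60 = 159.293 sabins (V = 593.64 m³).
ΔA = A₂ − A₁ = 159.293 − 110.499 = 48.8 sabins.

48.8 sabins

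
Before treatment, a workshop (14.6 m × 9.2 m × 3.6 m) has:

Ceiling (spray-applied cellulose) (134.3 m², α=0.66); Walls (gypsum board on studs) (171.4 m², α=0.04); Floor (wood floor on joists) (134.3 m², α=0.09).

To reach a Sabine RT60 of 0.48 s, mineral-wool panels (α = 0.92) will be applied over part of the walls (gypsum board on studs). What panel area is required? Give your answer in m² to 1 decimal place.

Equivalent absorption area: A₁ = 134.3*0.66 + 171.4*0.04 + 134.3*0.09 = 107.581 m².
Required A₂ = 0.161·483.552/0.48 = 162.191 sabins.
Absorption to add: 162.191 − 107.581 = 54.610 sabins.
Each m² of panel replacing the walls (gypsum board on studs) adds (0.92 − 0.04) = 0.88 sabins.
Area = ΔA/Δα = 54.610/0.88 = 62.1 m².

62.1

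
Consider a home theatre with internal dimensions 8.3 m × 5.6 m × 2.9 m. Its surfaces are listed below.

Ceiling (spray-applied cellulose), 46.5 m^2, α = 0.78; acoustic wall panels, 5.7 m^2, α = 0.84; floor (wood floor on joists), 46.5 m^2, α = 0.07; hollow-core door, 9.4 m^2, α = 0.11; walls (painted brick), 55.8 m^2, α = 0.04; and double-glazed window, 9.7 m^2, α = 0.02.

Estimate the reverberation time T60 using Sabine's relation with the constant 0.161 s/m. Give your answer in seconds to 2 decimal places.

Total absorption A = 46.5·0.78 + 5.7·0.84 + 46.5·0.07 + 9.4·0.11 + 55.8·0.04 + 9.7·0.02
  = 36.270 + 4.788 + 3.255 + 1.034 + 2.232 + 0.194 = 47.773 m^2 sabins.
Room volume: 134.792 m³.
Sabine: RT60 = 0.161 × 134.792 / 47.773 = 0.45 s.

0.45 s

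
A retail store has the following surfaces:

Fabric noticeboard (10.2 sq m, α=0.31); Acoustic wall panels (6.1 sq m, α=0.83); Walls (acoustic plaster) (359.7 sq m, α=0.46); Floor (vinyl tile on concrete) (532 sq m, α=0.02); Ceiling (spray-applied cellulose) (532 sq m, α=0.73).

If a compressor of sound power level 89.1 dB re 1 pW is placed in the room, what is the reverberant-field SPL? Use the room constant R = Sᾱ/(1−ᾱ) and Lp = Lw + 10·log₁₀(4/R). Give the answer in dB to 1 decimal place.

65.3 dB

A = 572.687 sabins; S = 1440.0 sq m.
ᾱ = 0.3977, so room constant R = A/(1−ᾱ) = 950.833 sq m.
Lp = 89.1 + 10·log₁₀(4/950.833) = 89.1 + (-23.76) = 65.3 dB.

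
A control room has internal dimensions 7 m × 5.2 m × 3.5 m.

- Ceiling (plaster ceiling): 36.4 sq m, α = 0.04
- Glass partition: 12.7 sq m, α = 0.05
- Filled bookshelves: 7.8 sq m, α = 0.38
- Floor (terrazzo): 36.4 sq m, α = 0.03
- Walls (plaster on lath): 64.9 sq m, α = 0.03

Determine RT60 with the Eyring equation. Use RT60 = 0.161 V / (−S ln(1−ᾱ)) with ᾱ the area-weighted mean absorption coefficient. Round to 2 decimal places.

S = Σ Sᵢ = 158.2 sq m.
Σ(Sᵢαᵢ) = 36.4·0.04 + 12.7·0.05 + 7.8·0.38 + 36.4·0.03 + 64.9·0.03 = 8.094.
ᾱ = 8.094 / 158.2 = 0.0512.
−S·ln(1−ᾱ) = −158.2 × ln(1 − 0.0512) = 8.315.
V = 7 × 5.2 × 3.5 = 127.4 m³.
T = 0.161·V/[−S·ln(1−ᾱ)] = 0.161·127.4/8.315 = 2.47 s.

2.47 seconds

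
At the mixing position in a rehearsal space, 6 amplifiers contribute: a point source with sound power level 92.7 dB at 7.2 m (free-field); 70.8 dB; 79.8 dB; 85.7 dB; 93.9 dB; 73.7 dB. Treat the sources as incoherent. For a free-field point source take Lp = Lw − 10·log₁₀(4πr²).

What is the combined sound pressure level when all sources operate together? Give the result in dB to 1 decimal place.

94.7 dB

Source at 7.2 m: Lp = 92.7 − 10·log₁₀(4π·7.2²) = 92.7 − 10·log₁₀(651.441) = 64.6 dB.
Sum in the linear (power) domain: Σ 10^(Lᵢ/10) = 10^(64.6/10) + 10^(70.8/10) + 10^(79.8/10) + 10^(85.7/10) + 10^(93.9/10) + 10^(73.7/10) = 2.96e+09.
L_total = 10·log₁₀(2.96e+09) = 94.7 dB.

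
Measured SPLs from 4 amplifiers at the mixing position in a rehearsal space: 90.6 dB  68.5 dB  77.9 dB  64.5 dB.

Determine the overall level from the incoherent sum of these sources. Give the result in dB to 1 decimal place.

90.9 dB

Σ 10^(Lᵢ/10) = 1.22e+09.
L_total = 10·log₁₀(1.22e+09) = 90.9 dB.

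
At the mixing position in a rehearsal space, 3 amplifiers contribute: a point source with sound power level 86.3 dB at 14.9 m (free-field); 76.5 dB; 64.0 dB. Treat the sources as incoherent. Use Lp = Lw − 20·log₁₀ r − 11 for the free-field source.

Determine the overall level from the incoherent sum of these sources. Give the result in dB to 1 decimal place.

Source at 14.9 m: Lp = 86.3 − 20·log₁₀(14.9) − 11 = 51.8 dB.
Sum in the linear (power) domain: Σ 10^(Lᵢ/10) = 10^(51.8/10) + 10^(76.5/10) + 10^(64.0/10) = 4.733e+07.
Back to dB: 10·log₁₀ Σ = 76.8 dB.

76.8 dB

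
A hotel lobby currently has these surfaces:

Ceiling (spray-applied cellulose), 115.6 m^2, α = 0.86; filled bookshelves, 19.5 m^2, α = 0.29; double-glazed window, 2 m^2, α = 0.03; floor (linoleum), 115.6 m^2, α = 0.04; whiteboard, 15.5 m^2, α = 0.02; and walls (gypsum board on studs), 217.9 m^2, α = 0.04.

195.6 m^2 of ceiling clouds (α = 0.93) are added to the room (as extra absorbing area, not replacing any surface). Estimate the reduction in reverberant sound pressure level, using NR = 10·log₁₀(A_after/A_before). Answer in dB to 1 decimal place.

Summing Sᵢαᵢ: 99.416 + 5.655 + 0.060 + 4.624 + 0.310 + 8.716 → A_before = 118.781 sabins.
Added absorption = 195.6 × 0.93 = 181.908 sabins.
A_after = 118.781 + 181.908 = 300.689 sabins.
Reduction = 10 log₁₀(A_after/A_before) = 10 log₁₀(2.5315) = 4.0 dB.

4.0 dB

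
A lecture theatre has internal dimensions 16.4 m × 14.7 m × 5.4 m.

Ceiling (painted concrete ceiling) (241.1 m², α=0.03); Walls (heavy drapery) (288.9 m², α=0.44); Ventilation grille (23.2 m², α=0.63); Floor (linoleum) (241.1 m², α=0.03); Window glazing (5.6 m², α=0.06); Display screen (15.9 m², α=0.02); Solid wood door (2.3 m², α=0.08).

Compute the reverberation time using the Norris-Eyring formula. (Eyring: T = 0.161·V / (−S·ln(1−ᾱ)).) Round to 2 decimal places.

1.20 s

S = Σ Sᵢ = 818.1 m².
Absorption A = 241.1·0.03 + 288.9·0.44 + 23.2·0.63 + 241.1·0.03 + 5.6·0.06 + 15.9·0.02 + 2.3·0.08 = 157.036 sabins.
ᾱ = 157.036 / 818.1 = 0.1920.
−S·ln(1−ᾱ) = −818.1 × ln(1 − 0.1920) = 174.413.
V = 16.4 × 14.7 × 5.4 = 1301.832 m³.
RT60 = 0.161 × 1301.832 / 174.413 = 1.20 s.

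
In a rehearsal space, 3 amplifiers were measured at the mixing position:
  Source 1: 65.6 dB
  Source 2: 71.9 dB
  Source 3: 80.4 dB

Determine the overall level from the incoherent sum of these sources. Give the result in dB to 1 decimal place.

81.1 dB

Sum in the linear (power) domain: Σ 10^(Lᵢ/10) = 10^(65.6/10) + 10^(71.9/10) + 10^(80.4/10) = 1.288e+08.
Back to dB: 10·log₁₀ Σ = 81.1 dB.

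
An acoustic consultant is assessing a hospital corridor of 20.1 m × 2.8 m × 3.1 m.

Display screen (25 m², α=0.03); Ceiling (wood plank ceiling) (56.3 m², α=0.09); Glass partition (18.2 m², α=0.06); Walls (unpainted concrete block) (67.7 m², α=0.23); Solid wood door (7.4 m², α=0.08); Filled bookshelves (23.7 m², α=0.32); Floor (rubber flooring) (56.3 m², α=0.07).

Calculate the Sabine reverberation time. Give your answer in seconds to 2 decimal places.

0.81 sec

Equivalent absorption area: A = 25*0.03 + 56.3*0.09 + 18.2*0.06 + 67.7*0.23 + 7.4*0.08 + 23.7*0.32 + 56.3*0.07 = 34.597 m².
Volume V = 20.1 × 2.8 × 3.1 = 174.468 m³.
RT60 = 0.161 · V / A = 0.161 × 174.468 / 34.597 = 0.81 s.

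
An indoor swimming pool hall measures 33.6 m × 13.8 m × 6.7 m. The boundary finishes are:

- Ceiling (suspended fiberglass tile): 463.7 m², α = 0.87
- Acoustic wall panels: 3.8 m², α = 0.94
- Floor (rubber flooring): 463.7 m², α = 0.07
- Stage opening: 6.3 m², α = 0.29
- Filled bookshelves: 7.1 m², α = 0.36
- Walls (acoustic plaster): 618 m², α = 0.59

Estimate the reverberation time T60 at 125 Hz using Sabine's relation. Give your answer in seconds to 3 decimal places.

0.619 s

Equivalent absorption area: A = 463.7·0.87 + 3.8·0.94 + 463.7·0.07 + 6.3·0.29 + 7.1·0.36 + 618·0.59 = 808.453 m².
V = 33.6·13.8·6.7 = 3106.656 m³.
Sabine: RT60 = 0.161 × 3106.656 / 808.453 = 0.619 s.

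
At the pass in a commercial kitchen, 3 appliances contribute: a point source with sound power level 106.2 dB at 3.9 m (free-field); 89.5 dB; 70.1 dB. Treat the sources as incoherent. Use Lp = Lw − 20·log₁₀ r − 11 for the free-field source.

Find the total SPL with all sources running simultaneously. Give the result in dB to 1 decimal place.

Source at 3.9 m: Lp = 106.2 − 20·log₁₀(3.9) − 11 = 83.4 dB.
Σ 10^(Lᵢ/10) = 1.12e+09.
L_total = 10·log₁₀(1.12e+09) = 90.5 dB.

90.5 dB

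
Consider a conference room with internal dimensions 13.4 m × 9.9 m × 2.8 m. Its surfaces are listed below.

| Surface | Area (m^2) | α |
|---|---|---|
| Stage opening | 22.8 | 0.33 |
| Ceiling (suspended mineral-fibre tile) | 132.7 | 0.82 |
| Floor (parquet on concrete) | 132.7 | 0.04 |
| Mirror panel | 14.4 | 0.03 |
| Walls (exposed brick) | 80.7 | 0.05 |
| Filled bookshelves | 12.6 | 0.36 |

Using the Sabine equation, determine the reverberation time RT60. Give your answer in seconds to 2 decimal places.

Total absorption A = 22.8×0.33 + 132.7×0.82 + 132.7×0.04 + 14.4×0.03 + 80.7×0.05 + 12.6×0.36
  = 7.524 + 108.814 + 5.308 + 0.432 + 4.035 + 4.536 = 130.649 m^2 sabins.
Room volume: 371.448 m³.
T = 0.161 V/A = 0.161·371.448/130.649 = 0.46 s.

0.46 s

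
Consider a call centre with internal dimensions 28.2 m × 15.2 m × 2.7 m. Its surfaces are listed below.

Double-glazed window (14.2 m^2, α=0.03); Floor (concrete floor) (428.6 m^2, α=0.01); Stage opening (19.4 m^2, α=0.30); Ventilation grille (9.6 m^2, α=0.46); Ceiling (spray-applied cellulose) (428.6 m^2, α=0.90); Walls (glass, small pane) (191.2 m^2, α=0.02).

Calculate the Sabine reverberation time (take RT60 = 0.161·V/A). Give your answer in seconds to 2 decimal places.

A = Σ Sᵢαᵢ = 14.2×0.03 + 428.6×0.01 + 19.4×0.30 + 9.6×0.46 + 428.6×0.90 + 191.2×0.02 = 404.512 sabins.
Volume V = 28.2 × 15.2 × 2.7 = 1157.328 m³.
RT60 = 0.161 · V / A = 0.161 × 1157.328 / 404.512 = 0.46 s.

0.46 sec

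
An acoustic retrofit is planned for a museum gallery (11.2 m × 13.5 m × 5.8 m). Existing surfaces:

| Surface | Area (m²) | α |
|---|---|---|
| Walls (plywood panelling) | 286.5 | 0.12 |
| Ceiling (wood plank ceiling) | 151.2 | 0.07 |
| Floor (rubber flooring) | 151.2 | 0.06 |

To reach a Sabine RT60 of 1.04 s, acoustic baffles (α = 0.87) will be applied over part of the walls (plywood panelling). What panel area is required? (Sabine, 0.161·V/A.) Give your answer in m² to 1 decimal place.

A₁ = Σ Sᵢαᵢ = 286.5·0.12 + 151.2·0.07 + 151.2·0.06 = 54.036 sabins.
Required A₂ = 0.161·876.96/1.04 = 135.760 sabins.
ΔA needed = 135.760 − 54.036 = 81.724 sabins.
Net gain per m²: Δα = 0.87 − 0.12 = 0.75.
Area = ΔA/Δα = 81.724/0.75 = 109.0 m².

109.0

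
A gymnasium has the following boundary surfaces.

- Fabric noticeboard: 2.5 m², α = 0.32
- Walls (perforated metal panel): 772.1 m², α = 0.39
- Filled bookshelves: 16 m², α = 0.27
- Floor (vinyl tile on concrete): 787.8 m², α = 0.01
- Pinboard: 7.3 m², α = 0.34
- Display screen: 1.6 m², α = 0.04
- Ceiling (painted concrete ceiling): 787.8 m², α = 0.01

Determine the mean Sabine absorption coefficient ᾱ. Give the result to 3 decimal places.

S = Σ Sᵢ = 2.5 + 772.1 + 16 + 787.8 + 7.3 + 1.6 + 787.8 = 2375.1 m².
Σ(Sᵢαᵢ) = 2.5*0.32 + 772.1*0.39 + 16*0.27 + 787.8*0.01 + 7.3*0.34 + 1.6*0.04 + 787.8*0.01 = 324.541.
ᾱ = A/S = 0.137.

0.137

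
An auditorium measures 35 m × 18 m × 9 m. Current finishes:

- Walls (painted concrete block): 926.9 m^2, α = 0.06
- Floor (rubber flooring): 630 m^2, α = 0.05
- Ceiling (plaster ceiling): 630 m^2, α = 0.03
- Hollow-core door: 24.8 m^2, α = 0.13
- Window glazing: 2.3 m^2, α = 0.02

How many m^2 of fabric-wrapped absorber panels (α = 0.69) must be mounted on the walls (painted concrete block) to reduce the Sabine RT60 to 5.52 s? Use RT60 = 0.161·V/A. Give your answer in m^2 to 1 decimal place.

A₁ = Σ Sᵢαᵢ = 926.9·0.06 + 630·0.05 + 630·0.03 + 24.8·0.13 + 2.3·0.02 = 109.284 sabins.
Required A₂ = 0.161·5670/5.52 = 165.375 sabins.
ΔA needed = 165.375 − 109.284 = 56.091 sabins.
Each m^2 of panel replacing the walls (painted concrete block) adds (0.69 − 0.06) = 0.63 sabins.
Area = ΔA/Δα = 56.091/0.63 = 89.0 m^2.

89.0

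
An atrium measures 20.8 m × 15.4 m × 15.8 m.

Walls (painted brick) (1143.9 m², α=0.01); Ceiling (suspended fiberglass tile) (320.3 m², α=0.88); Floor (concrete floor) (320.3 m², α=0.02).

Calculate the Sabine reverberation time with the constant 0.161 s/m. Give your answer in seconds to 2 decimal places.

2.72 seconds

A = Σ Sᵢαᵢ = 1143.9*0.01 + 320.3*0.88 + 320.3*0.02 = 299.709 sabins.
V = 20.8·15.4·15.8 = 5061.056 m³.
Sabine: RT60 = 0.161 × 5061.056 / 299.709 = 2.72 s.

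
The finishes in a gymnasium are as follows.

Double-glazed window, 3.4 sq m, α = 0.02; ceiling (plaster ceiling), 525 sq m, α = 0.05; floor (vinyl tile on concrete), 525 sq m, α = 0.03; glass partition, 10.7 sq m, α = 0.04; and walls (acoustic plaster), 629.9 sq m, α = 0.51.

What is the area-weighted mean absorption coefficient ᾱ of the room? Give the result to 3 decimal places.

0.215

Total surface area S = 1694.0 sq m.
Weighted sum Σ Sα = 363.745.
ᾱ = 363.745 / 1694.0 = 0.215.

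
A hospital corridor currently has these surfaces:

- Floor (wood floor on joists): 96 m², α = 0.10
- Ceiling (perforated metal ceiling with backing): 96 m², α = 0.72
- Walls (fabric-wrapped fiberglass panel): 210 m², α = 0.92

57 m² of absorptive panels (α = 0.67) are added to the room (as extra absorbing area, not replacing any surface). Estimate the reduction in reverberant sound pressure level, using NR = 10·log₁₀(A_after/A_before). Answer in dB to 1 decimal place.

0.6 dB

Equivalent absorption area: A_before = 96*0.10 + 96*0.72 + 210*0.92 = 271.920 m².
Treatment contributes 57·0.67 = 38.190 sabins.
A_after = 271.920 + 38.190 = 310.110 sabins.
Reduction = 10 log₁₀(A_after/A_before) = 10 log₁₀(1.1404) = 0.6 dB.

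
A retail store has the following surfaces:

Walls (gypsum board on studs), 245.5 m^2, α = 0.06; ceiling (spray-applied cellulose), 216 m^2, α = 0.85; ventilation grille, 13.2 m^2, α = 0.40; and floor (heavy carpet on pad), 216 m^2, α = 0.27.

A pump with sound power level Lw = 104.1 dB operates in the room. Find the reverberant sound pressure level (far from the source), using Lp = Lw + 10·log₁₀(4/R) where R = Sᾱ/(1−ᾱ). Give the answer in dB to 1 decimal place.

83.9 dB

Σ(Sᵢαᵢ) = 245.5·0.06 + 216·0.85 + 13.2·0.40 + 216·0.27 = 261.930; total area S = 690.7 m^2.
ᾱ = 0.3792, so room constant R = A/(1−ᾱ) = 421.923 m^2.
Lp = 104.1 + 10·log₁₀(4/421.923) = 104.1 + (-20.23) = 83.9 dB.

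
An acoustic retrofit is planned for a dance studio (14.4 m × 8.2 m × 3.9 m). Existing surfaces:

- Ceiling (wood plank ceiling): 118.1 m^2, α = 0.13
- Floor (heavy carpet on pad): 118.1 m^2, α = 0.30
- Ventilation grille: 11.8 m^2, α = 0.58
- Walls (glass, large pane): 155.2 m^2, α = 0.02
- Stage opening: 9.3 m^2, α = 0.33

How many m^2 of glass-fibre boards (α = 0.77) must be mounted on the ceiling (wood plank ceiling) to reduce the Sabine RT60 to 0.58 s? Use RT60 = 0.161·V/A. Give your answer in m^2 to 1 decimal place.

A₁ = Σ Sᵢαᵢ = 118.1×0.13 + 118.1×0.30 + 11.8×0.58 + 155.2×0.02 + 9.3×0.33 = 63.800 sabins.
V = 460.512 m³. Target absorption A₂ = 0.161 × 460.512 / 0.58 = 127.832 sabins.
Absorption to add: 127.832 − 63.800 = 64.032 sabins.
Net gain per m^2: Δα = 0.77 − 0.13 = 0.64.
Area = ΔA/Δα = 64.032/0.64 = 100.0 m^2.

100.0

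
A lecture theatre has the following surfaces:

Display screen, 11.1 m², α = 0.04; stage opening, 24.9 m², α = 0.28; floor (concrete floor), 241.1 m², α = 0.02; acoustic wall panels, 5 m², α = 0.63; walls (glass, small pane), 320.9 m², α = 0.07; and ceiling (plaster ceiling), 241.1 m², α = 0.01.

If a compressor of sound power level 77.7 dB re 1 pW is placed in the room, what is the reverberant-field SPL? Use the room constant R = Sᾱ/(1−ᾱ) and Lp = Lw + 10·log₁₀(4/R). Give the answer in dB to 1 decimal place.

A = 40.262 sabins; S = 844.1 m².
ᾱ = 40.262/844.1 = 0.0477; R = Sᾱ/(1−ᾱ) = 40.262/(1−0.0477) = 42.279 m².
Lp = Lw + 10 log₁₀(4/R) = 77.7 -10.24 = 67.5 dB.

67.5 dB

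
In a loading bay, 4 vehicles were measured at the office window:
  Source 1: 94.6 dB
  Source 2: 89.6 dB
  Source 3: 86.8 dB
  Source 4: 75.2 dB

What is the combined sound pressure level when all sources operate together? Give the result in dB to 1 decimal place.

Sum in the linear (power) domain: Σ 10^(Lᵢ/10) = 10^(94.6/10) + 10^(89.6/10) + 10^(86.8/10) + 10^(75.2/10) = 4.308e+09.
Combined level = 10 log₁₀(4.308e+09) = 96.3 dB.

96.3 dB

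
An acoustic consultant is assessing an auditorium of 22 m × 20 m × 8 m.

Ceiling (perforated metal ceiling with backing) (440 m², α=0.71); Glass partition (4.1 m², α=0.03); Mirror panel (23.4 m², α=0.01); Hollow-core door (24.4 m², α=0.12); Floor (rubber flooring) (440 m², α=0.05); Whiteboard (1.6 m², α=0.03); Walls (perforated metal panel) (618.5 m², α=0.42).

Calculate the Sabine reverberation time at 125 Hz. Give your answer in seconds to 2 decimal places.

Summing Sᵢαᵢ: 312.400 + 0.123 + 0.234 + 2.928 + 22.000 + 0.048 + 259.770 → A = 597.503 sabins.
Room volume: 3520 m³.
Sabine: RT60 = 0.161 × 3520 / 597.503 = 0.95 s.

0.95 s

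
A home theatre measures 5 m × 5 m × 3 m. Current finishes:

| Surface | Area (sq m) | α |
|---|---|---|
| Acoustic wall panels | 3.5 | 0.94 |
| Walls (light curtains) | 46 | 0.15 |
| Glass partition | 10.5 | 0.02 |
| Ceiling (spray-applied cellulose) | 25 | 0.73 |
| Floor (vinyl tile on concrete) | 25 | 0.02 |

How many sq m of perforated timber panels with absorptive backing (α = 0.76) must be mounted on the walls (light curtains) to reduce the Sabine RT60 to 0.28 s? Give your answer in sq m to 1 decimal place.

A₁ = Σ Sᵢαᵢ = 3.5·0.94 + 46·0.15 + 10.5·0.02 + 25·0.73 + 25·0.02 = 29.150 sabins.
V = 75 m³. Target absorption A₂ = 0.161 × 75 / 0.28 = 43.125 sabins.
Absorption to add: 43.125 − 29.150 = 13.975 sabins.
Each sq m of panel replacing the walls (light curtains) adds (0.76 − 0.15) = 0.61 sabins.
Area = ΔA/Δα = 13.975/0.61 = 22.9 sq m.

22.9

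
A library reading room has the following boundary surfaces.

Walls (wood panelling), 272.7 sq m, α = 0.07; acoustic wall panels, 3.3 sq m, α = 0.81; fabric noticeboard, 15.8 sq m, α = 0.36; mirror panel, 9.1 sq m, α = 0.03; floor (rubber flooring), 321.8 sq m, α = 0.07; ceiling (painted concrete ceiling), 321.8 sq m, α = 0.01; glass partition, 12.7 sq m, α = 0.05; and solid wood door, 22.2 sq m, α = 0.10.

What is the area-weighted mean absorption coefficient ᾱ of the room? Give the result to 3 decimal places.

0.058

Total surface area S = 979.4 sq m.
Weighted sum Σ Sα = 56.322.
ᾱ = 56.322 / 979.4 = 0.058.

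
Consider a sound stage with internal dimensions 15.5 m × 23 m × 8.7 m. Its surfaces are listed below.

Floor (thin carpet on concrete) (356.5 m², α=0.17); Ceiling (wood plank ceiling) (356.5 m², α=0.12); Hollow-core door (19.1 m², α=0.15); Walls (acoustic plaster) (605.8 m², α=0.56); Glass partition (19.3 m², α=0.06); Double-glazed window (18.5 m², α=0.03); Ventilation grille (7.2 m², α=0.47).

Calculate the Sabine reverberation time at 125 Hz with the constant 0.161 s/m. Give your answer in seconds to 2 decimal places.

Summing Sᵢαᵢ: 60.605 + 42.780 + 2.865 + 339.248 + 1.158 + 0.555 + 3.384 → A = 450.595 sabins.
Room volume: 3101.55 m³.
Sabine: RT60 = 0.161 × 3101.55 / 450.595 = 1.11 s.

1.11 s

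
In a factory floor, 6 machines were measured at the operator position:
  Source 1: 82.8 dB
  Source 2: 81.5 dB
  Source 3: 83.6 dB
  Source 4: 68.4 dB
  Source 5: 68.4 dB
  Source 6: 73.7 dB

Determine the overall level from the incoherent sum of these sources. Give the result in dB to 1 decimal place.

87.8 dB

Converting to relative power and adding: 10^(82.8/10) + 10^(81.5/10) + 10^(83.6/10) + 10^(68.4/10) + 10^(68.4/10) + 10^(73.7/10) = 5.982e+08.
L_total = 10·log₁₀(5.982e+08) = 87.8 dB.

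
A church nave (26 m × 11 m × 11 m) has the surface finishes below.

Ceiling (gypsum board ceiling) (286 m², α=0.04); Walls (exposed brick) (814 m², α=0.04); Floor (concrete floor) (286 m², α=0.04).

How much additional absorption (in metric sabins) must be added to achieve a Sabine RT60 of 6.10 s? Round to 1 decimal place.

Total absorption A₁ = 286×0.04 + 814×0.04 + 286×0.04
  = 11.440 + 32.560 + 11.440 = 55.440 m² sabins.
Target A₂ = 0.161·3146/6.10 = 83.034 sabins (V = 3146 m³).
Additional absorption ΔA = 83.034 − 55.440 = 27.6 sabins.

27.6 sabins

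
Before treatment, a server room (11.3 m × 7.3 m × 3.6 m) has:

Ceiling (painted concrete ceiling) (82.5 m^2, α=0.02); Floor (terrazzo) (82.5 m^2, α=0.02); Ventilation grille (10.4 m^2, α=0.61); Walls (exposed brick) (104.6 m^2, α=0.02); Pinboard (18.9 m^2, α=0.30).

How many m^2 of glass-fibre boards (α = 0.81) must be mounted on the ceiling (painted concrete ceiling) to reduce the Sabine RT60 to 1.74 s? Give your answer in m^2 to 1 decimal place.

12.7

Equivalent absorption area: A₁ = 82.5×0.02 + 82.5×0.02 + 10.4×0.61 + 104.6×0.02 + 18.9×0.30 = 17.406 m^2.
Required A₂ = 0.161·296.964/1.74 = 27.478 sabins.
Absorption to add: 27.478 − 17.406 = 10.072 sabins.
Each m^2 of panel replacing the ceiling (painted concrete ceiling) adds (0.81 − 0.02) = 0.79 sabins.
Panel area = 10.072 / 0.79 = 12.7 m^2.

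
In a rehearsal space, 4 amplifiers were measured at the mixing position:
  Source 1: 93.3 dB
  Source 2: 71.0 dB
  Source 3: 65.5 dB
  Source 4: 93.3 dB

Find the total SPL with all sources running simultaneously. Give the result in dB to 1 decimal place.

Sum in the linear (power) domain: Σ 10^(Lᵢ/10) = 10^(93.3/10) + 10^(71.0/10) + 10^(65.5/10) + 10^(93.3/10) = 4.292e+09.
L_total = 10·log₁₀(4.292e+09) = 96.3 dB.

96.3 dB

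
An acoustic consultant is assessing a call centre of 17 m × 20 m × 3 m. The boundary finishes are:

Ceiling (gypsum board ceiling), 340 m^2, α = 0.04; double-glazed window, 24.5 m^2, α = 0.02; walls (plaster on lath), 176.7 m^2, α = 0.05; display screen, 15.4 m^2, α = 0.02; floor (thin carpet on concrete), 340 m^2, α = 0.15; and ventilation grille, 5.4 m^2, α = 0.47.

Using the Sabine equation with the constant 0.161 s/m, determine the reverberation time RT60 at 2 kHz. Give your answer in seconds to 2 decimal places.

Equivalent absorption area: A = 340×0.04 + 24.5×0.02 + 176.7×0.05 + 15.4×0.02 + 340×0.15 + 5.4×0.47 = 76.771 m^2.
Volume V = 17 × 20 × 3 = 1020 m³.
T = 0.161 V/A = 0.161·1020/76.771 = 2.14 s.

2.14 seconds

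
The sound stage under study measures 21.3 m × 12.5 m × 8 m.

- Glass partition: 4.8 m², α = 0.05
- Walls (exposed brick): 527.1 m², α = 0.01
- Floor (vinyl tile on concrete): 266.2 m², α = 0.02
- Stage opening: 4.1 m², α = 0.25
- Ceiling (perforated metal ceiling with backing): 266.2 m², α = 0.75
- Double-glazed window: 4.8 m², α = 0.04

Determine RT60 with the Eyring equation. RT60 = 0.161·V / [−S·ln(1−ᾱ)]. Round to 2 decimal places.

1.45 sec

S = Σ Sᵢ = 1073.2 m².
Σ(Sᵢαᵢ) = 4.8×0.05 + 527.1×0.01 + 266.2×0.02 + 4.1×0.25 + 266.2×0.75 + 4.8×0.04 = 211.702.
Mean coefficient ᾱ = A/S = 0.1973.
Eyring denominator: −S ln(1−ᾱ) = 235.862.
V = 21.3 × 12.5 × 8 = 2130 m³.
T = 0.161·V/[−S·ln(1−ᾱ)] = 0.161·2130/235.862 = 1.45 s.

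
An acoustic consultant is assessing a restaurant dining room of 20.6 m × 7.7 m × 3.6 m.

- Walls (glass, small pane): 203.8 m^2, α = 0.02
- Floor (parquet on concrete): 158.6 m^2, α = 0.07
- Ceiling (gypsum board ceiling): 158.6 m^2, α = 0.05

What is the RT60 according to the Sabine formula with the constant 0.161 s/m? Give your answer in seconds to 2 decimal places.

3.98 s

Summing Sᵢαᵢ: 4.076 + 11.102 + 7.930 → A = 23.108 sabins.
Room volume: 571.032 m³.
Sabine: RT60 = 0.161 × 571.032 / 23.108 = 3.98 s.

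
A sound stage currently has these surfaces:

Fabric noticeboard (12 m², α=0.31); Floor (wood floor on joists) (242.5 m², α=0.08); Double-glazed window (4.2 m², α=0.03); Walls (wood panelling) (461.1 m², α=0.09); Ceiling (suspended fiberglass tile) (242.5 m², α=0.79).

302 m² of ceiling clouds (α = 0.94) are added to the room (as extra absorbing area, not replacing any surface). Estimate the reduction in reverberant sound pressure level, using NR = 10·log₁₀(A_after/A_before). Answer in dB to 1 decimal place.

3.2 dB

A_before = Σ Sᵢαᵢ = 12×0.31 + 242.5×0.08 + 4.2×0.03 + 461.1×0.09 + 242.5×0.79 = 256.320 sabins.
Added absorption = 302 × 0.94 = 283.880 sabins.
New total A_after = 540.200 sabins.
Reduction = 10 log₁₀(A_after/A_before) = 10 log₁₀(2.1075) = 3.2 dB.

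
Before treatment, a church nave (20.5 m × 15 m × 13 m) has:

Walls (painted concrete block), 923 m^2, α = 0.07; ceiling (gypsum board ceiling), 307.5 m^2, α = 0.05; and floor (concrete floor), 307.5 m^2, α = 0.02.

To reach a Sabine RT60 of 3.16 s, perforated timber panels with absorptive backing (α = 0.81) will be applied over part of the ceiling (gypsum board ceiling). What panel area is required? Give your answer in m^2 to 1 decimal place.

154.7

Total absorption A₁ = 923*0.07 + 307.5*0.05 + 307.5*0.02
  = 64.610 + 15.375 + 6.150 = 86.135 m^2 sabins.
V = 3997.5 m³. Target absorption A₂ = 0.161 × 3997.5 / 3.16 = 203.670 sabins.
ΔA needed = 203.670 − 86.135 = 117.535 sabins.
Net gain per m^2: Δα = 0.81 − 0.05 = 0.76.
Panel area = 117.535 / 0.76 = 154.7 m^2.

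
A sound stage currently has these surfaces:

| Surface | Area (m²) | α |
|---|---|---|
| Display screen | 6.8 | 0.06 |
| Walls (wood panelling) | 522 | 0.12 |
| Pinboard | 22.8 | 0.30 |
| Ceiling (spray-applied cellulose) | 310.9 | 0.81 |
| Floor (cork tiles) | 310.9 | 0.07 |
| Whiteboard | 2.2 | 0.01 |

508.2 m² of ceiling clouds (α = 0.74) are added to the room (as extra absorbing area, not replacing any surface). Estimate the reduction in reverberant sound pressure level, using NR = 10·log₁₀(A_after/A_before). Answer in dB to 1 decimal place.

3.2 dB

A_before = Σ Sᵢαᵢ = 6.8·0.06 + 522·0.12 + 22.8·0.30 + 310.9·0.81 + 310.9·0.07 + 2.2·0.01 = 343.502 sabins.
Treatment contributes 508.2·0.74 = 376.068 sabins.
New total A_after = 719.570 sabins.
NR = 10·log₁₀(719.570/343.502) = 3.2 dB.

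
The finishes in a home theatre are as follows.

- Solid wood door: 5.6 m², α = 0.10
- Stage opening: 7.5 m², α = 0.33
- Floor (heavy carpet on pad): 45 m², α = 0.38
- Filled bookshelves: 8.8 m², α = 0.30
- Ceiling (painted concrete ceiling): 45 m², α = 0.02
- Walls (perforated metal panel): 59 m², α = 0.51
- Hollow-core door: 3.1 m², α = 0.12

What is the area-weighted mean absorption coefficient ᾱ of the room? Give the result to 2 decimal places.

Total surface area S = 174.0 m².
Σ(Sᵢαᵢ) = 5.6*0.10 + 7.5*0.33 + 45*0.38 + 8.8*0.30 + 45*0.02 + 59*0.51 + 3.1*0.12 = 54.137.
ᾱ = A/S = 0.31.

0.31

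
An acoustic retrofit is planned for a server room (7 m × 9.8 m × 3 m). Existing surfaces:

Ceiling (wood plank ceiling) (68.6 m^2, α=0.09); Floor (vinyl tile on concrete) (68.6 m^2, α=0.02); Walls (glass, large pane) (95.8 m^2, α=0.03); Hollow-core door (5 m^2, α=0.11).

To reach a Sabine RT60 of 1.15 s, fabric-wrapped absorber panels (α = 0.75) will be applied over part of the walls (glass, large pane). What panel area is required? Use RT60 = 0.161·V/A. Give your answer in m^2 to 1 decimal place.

24.8

Total absorption A₁ = 68.6*0.09 + 68.6*0.02 + 95.8*0.03 + 5*0.11
  = 6.174 + 1.372 + 2.874 + 0.550 = 10.970 m^2 sabins.
V = 205.8 m³. Target absorption A₂ = 0.161 × 205.8 / 1.15 = 28.812 sabins.
ΔA needed = 28.812 − 10.970 = 17.842 sabins.
Net gain per m^2: Δα = 0.75 − 0.03 = 0.72.
Panel area = 17.842 / 0.72 = 24.8 m^2.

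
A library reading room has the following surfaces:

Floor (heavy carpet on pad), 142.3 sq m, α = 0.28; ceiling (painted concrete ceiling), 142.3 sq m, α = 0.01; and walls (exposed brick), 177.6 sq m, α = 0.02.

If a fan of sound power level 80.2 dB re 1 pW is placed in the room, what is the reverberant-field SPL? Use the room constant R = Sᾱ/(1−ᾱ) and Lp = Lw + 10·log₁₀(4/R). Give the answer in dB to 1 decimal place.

A = 44.819 sabins; S = 462.2 sq m.
ᾱ = 0.0970, so room constant R = A/(1−ᾱ) = 49.633 sq m.
Lp = 80.2 + 10·log₁₀(4/49.633) = 80.2 + (-10.94) = 69.3 dB.

69.3 dB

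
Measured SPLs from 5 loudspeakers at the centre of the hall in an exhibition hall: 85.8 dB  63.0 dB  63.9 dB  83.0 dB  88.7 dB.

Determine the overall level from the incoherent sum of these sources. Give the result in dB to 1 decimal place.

91.2 dB

Sum in the linear (power) domain: Σ 10^(Lᵢ/10) = 10^(85.8/10) + 10^(63.0/10) + 10^(63.9/10) + 10^(83.0/10) + 10^(88.7/10) = 1.325e+09.
Back to dB: 10·log₁₀ Σ = 91.2 dB.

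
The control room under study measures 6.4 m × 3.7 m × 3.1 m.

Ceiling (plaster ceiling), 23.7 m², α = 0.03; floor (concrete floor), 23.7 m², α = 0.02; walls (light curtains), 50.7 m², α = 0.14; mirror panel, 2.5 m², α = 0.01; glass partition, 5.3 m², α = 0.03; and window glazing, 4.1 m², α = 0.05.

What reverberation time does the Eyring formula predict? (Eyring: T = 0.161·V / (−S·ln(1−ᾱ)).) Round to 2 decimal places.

S = Σ Sᵢ = 110.0 m².
Σ(Sᵢαᵢ) = 23.7×0.03 + 23.7×0.02 + 50.7×0.14 + 2.5×0.01 + 5.3×0.03 + 4.1×0.05 = 8.672.
ᾱ = 8.672 / 110.0 = 0.0788.
Eyring denominator: −S ln(1−ᾱ) = 9.029.
V = 6.4 × 3.7 × 3.1 = 73.408 m³.
T = 0.161·V/[−S·ln(1−ᾱ)] = 0.161·73.408/9.029 = 1.31 s.

1.31 sec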